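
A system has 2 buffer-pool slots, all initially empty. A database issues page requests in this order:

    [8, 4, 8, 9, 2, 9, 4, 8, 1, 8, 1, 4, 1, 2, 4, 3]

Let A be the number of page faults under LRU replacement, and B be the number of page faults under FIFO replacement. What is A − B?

1

Under LRU: F F . F F . F F F . . F . F F F → 11 faults.
Under FIFO: F F . F F . F F F . . F . F . F → 10 faults.
A − B = 11 − 10 = 1.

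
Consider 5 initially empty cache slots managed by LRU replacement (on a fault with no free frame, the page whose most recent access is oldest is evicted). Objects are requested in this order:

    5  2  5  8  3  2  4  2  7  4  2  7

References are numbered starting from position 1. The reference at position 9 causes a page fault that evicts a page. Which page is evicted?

pos 1: 5 → fault, frames [5]
pos 2: 2 → fault, frames [5, 2]
pos 3: 5 → hit
pos 4: 8 → fault, frames [2, 5, 8]
pos 5: 3 → fault, frames [2, 5, 8, 3]
pos 6: 2 → hit
pos 7: 4 → fault, frames [5, 8, 3, 2, 4]
pos 8: 2 → hit
pos 9: 7 → fault, evict 5, frames [8, 3, 4, 2, 7]
At position 9, page 5 is evicted.

5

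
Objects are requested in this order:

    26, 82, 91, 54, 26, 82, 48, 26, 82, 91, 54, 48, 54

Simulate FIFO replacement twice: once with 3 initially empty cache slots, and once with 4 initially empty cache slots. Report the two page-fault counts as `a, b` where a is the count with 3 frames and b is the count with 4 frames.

3 frames: F F F F F F F . . F F . . → 9 faults.
4 frames: F F F F . . F F F F F F . → 10 faults.
10 > 9: adding a frame increased faults — Belady's anomaly.

9, 10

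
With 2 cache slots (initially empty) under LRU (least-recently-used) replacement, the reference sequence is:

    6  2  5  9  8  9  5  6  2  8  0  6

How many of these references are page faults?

6: miss, frames {6}
2: miss, frames {6,2}
5: miss, evict 6, frames {2,5}
9: miss, evict 2, frames {5,9}
8: miss, evict 5, frames {9,8}
9: hit
5: miss, evict 8, frames {9,5}
6: miss, evict 9, frames {5,6}
2: miss, evict 5, frames {6,2}
8: miss, evict 6, frames {2,8}
0: miss, evict 2, frames {8,0}
6: miss, evict 8, frames {0,6}
Page faults: 11.

11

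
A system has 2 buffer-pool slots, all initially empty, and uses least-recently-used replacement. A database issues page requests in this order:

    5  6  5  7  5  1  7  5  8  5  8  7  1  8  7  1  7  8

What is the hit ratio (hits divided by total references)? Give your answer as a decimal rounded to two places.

5 -> fault, frames [5]
6 -> fault, frames [5, 6]
5 -> hit
7 -> fault, evict 6, frames [5, 7]
5 -> hit
1 -> fault, evict 7, frames [5, 1]
7 -> fault, evict 5, frames [1, 7]
5 -> fault, evict 1, frames [7, 5]
8 -> fault, evict 7, frames [5, 8]
5 -> hit
8 -> hit
7 -> fault, evict 5, frames [8, 7]
1 -> fault, evict 8, frames [7, 1]
8 -> fault, evict 7, frames [1, 8]
7 -> fault, evict 1, frames [8, 7]
1 -> fault, evict 8, frames [7, 1]
7 -> hit
8 -> fault, evict 1, frames [7, 8]
Hits: 5 of 18 references → 5/18 = 0.2778.

0.28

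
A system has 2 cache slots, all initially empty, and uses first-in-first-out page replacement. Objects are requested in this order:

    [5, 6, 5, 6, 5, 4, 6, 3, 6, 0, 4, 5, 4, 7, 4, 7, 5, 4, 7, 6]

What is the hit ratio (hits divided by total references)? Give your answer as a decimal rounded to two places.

0.35

5: fault, frames {5}
6: fault, frames {5,6}
5: hit
6: hit
5: hit
4: fault, evict 5, frames {6,4}
6: hit
3: fault, evict 6, frames {4,3}
6: fault, evict 4, frames {3,6}
0: fault, evict 3, frames {6,0}
4: fault, evict 6, frames {0,4}
5: fault, evict 0, frames {4,5}
4: hit
7: fault, evict 4, frames {5,7}
4: fault, evict 5, frames {7,4}
7: hit
5: fault, evict 7, frames {4,5}
4: hit
7: fault, evict 4, frames {5,7}
6: fault, evict 5, frames {7,6}
Hits: 7 of 20 references → 7/20 = 0.3500.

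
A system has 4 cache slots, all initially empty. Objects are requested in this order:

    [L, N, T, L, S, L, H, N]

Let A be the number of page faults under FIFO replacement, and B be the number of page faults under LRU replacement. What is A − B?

Under FIFO: F F F . F . F . → 5 faults.
Under LRU: F F F . F . F F → 6 faults.
A − B = 5 − 6 = -1.

-1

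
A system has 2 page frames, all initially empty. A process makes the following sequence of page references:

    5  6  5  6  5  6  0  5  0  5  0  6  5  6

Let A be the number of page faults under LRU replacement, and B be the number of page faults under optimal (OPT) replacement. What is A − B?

2

Under LRU: F F . . . . F F . . . F F . → 6 faults.
Under OPT: F F . . . . F . . . . F . . → 4 faults.
A − B = 6 − 4 = 2.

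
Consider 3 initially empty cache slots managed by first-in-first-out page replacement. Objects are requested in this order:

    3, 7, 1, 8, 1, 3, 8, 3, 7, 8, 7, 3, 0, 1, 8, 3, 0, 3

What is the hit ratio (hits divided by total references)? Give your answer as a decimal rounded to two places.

0.39

3: fault, frames {3}
7: fault, frames {3,7}
1: fault, frames {3,7,1}
8: fault, evict 3, frames {7,1,8}
1: hit
3: fault, evict 7, frames {1,8,3}
8: hit
3: hit
7: fault, evict 1, frames {8,3,7}
8: hit
7: hit
3: hit
0: fault, evict 8, frames {3,7,0}
1: fault, evict 3, frames {7,0,1}
8: fault, evict 7, frames {0,1,8}
3: fault, evict 0, frames {1,8,3}
0: fault, evict 1, frames {8,3,0}
3: hit
Hits: 7 of 18 references → 7/18 = 0.3889.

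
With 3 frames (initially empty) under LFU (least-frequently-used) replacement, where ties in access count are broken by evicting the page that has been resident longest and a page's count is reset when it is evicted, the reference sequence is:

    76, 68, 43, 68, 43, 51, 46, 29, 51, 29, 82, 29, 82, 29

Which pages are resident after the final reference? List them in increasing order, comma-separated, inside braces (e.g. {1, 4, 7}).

{29, 43, 68}

76 -> fault, frames (76)
68 -> fault, frames (76 68)
43 -> fault, frames (76 68 43)
68 -> hit
43 -> hit
51 -> fault, evict 76, frames (68 43 51)
46 -> fault, evict 51, frames (68 43 46)
29 -> fault, evict 46, frames (68 43 29)
51 -> fault, evict 29, frames (68 43 51)
29 -> fault, evict 51, frames (68 43 29)
82 -> fault, evict 29, frames (68 43 82)
29 -> fault, evict 82, frames (68 43 29)
82 -> fault, evict 29, frames (68 43 82)
29 -> fault, evict 82, frames (68 43 29)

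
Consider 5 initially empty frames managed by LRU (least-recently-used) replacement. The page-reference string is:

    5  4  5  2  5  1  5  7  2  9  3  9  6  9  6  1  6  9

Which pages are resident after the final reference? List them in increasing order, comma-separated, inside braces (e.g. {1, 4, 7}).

{1, 2, 3, 6, 9}

5 -> miss, frames {5}
4 -> miss, frames {5,4}
5 -> hit
2 -> miss, frames {4,5,2}
5 -> hit
1 -> miss, frames {4,2,5,1}
5 -> hit
7 -> miss, frames {4,2,1,5,7}
2 -> hit
9 -> miss, evict 4, frames {1,5,7,2,9}
3 -> miss, evict 1, frames {5,7,2,9,3}
9 -> hit
6 -> miss, evict 5, frames {7,2,3,9,6}
9 -> hit
6 -> hit
1 -> miss, evict 7, frames {2,3,9,6,1}
6 -> hit
9 -> hit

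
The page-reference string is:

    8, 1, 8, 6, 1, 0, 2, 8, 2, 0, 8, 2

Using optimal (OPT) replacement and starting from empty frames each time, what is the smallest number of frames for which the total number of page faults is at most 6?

f=1: 12 faults
f=2: 8 faults
f=3: 5 faults
f=4: 5 faults
f=5: 5 faults
Smallest f with faults ≤ 6 is 3.

3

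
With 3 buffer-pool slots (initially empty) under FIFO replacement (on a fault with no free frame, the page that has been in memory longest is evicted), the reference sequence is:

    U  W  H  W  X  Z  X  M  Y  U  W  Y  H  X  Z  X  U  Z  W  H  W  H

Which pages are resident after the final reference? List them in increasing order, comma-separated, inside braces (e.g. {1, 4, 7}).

U -> fault, frames (U)
W -> fault, frames (U W)
H -> fault, frames (U W H)
W -> hit
X -> fault, evict U, frames (W H X)
Z -> fault, evict W, frames (H X Z)
X -> hit
M -> fault, evict H, frames (X Z M)
Y -> fault, evict X, frames (Z M Y)
U -> fault, evict Z, frames (M Y U)
W -> fault, evict M, frames (Y U W)
Y -> hit
H -> fault, evict Y, frames (U W H)
X -> fault, evict U, frames (W H X)
Z -> fault, evict W, frames (H X Z)
X -> hit
U -> fault, evict H, frames (X Z U)
Z -> hit
W -> fault, evict X, frames (Z U W)
H -> fault, evict Z, frames (U W H)
W -> hit
H -> hit

{H, U, W}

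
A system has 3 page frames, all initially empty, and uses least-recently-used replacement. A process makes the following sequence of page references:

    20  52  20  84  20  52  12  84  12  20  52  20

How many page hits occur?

5

20: fault, frames [20]
52: fault, frames [20, 52]
20: hit
84: fault, frames [52, 20, 84]
20: hit
52: hit
12: fault, evict 84, frames [20, 52, 12]
84: fault, evict 20, frames [52, 12, 84]
12: hit
20: fault, evict 52, frames [84, 12, 20]
52: fault, evict 84, frames [12, 20, 52]
20: hit
Hits: 5.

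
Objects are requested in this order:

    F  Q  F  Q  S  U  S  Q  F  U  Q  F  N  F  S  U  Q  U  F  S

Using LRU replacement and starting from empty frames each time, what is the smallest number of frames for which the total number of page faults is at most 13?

f=1: 20 faults
f=2: 15 faults
f=3: 12 faults
f=4: 8 faults
f=5: 5 faults
Smallest f with faults ≤ 13 is 3.

3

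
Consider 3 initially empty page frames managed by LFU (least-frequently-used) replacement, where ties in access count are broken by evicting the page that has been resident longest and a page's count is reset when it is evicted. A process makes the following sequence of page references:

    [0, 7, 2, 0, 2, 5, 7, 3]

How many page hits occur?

2

0: fault, frames {0}
7: fault, frames {0,7}
2: fault, frames {0,7,2}
0: hit
2: hit
5: fault, evict 7, frames {0,2,5}
7: fault, evict 5, frames {0,2,7}
3: fault, evict 7, frames {0,2,3}
Hits: 2.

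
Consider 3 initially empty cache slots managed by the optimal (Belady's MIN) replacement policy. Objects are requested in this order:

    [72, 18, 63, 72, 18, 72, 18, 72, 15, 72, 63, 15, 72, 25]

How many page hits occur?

9

72: fault, frames (72)
18: fault, frames (72 18)
63: fault, frames (72 18 63)
72: hit
18: hit
72: hit
18: hit
72: hit
15: fault, evict 18, frames (72 63 15)
72: hit
63: hit
15: hit
72: hit
25: fault, evict 15, frames (72 63 25)
Hits: 9.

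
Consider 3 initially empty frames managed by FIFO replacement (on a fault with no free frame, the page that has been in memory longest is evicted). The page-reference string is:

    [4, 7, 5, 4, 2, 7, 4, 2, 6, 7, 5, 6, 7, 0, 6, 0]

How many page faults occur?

4 -> fault, frames {4}
7 -> fault, frames {4,7}
5 -> fault, frames {4,7,5}
4 -> hit
2 -> fault, evict 4, frames {7,5,2}
7 -> hit
4 -> fault, evict 7, frames {5,2,4}
2 -> hit
6 -> fault, evict 5, frames {2,4,6}
7 -> fault, evict 2, frames {4,6,7}
5 -> fault, evict 4, frames {6,7,5}
6 -> hit
7 -> hit
0 -> fault, evict 6, frames {7,5,0}
6 -> fault, evict 7, frames {5,0,6}
0 -> hit
Page faults: 10.

10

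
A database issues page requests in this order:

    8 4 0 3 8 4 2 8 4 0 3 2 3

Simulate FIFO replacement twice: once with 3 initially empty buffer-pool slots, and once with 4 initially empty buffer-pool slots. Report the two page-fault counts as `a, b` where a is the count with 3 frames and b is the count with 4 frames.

3 frames: F F F F F F F . . F F . . → 9 faults.
4 frames: F F F F . . F F F F F F . → 10 faults.
10 > 9: adding a frame increased faults — Belady's anomaly.

9, 10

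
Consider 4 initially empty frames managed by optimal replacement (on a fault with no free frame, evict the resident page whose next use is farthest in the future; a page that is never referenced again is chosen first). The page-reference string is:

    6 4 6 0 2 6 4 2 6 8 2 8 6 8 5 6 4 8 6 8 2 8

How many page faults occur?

6 → miss, frames [6]
4 → miss, frames [6, 4]
6 → hit
0 → miss, frames [6, 4, 0]
2 → miss, frames [6, 4, 0, 2]
6 → hit
4 → hit
2 → hit
6 → hit
8 → miss, evict 0, frames [6, 4, 2, 8]
2 → hit
8 → hit
6 → hit
8 → hit
5 → miss, evict 2, frames [6, 4, 8, 5]
6 → hit
4 → hit
8 → hit
6 → hit
8 → hit
2 → miss, evict 5, frames [6, 4, 8, 2]
8 → hit
Page faults: 7.

7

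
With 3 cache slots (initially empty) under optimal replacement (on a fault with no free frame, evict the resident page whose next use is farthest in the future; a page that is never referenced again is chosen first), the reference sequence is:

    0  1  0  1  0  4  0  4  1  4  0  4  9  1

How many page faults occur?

0 -> fault, frames (0)
1 -> fault, frames (0 1)
0 -> hit
1 -> hit
0 -> hit
4 -> fault, frames (0 1 4)
0 -> hit
4 -> hit
1 -> hit
4 -> hit
0 -> hit
4 -> hit
9 -> fault, evict 4, frames (0 1 9)
1 -> hit
Page faults: 4.

4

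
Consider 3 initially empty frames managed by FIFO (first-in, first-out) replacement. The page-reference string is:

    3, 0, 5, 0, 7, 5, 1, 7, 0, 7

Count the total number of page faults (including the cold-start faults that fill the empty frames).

6

3: fault, frames [3]
0: fault, frames [3, 0]
5: fault, frames [3, 0, 5]
0: hit
7: fault, evict 3, frames [0, 5, 7]
5: hit
1: fault, evict 0, frames [5, 7, 1]
7: hit
0: fault, evict 5, frames [7, 1, 0]
7: hit
Page faults: 6.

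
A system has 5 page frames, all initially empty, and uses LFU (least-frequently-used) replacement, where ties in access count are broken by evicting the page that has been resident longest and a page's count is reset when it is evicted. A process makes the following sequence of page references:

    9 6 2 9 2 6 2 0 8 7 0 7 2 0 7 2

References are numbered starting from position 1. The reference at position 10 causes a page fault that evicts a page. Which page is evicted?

pos 1: 9 → miss, frames [9]
pos 2: 6 → miss, frames [9, 6]
pos 3: 2 → miss, frames [9, 6, 2]
pos 4: 9 → hit
pos 5: 2 → hit
pos 6: 6 → hit
pos 7: 2 → hit
pos 8: 0 → miss, frames [9, 6, 2, 0]
pos 9: 8 → miss, frames [9, 6, 2, 0, 8]
pos 10: 7 → miss, evict 0, frames [9, 6, 2, 8, 7]
At position 10, page 0 is evicted.

0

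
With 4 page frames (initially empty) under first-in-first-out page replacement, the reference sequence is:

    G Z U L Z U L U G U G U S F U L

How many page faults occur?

G: fault, frames {G}
Z: fault, frames {G,Z}
U: fault, frames {G,Z,U}
L: fault, frames {G,Z,U,L}
Z: hit
U: hit
L: hit
U: hit
G: hit
U: hit
G: hit
U: hit
S: fault, evict G, frames {Z,U,L,S}
F: fault, evict Z, frames {U,L,S,F}
U: hit
L: hit
Page faults: 6.

6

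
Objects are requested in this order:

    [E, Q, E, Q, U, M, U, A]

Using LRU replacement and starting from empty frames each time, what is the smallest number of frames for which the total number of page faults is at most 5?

f=1: 8 faults
f=2: 5 faults
f=3: 5 faults
f=4: 5 faults
f=5: 5 faults
Smallest f with faults ≤ 5 is 2.

2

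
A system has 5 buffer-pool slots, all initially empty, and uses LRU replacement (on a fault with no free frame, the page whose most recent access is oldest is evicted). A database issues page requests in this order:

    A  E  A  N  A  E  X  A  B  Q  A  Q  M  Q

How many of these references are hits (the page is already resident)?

A → miss, frames [A]
E → miss, frames [A, E]
A → hit
N → miss, frames [E, A, N]
A → hit
E → hit
X → miss, frames [N, A, E, X]
A → hit
B → miss, frames [N, E, X, A, B]
Q → miss, evict N, frames [E, X, A, B, Q]
A → hit
Q → hit
M → miss, evict E, frames [X, B, A, Q, M]
Q → hit
Hits: 7.

7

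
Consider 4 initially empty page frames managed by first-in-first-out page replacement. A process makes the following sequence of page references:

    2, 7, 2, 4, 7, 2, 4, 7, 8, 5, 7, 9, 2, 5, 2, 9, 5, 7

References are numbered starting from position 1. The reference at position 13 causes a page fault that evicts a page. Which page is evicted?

4

pos 1: 2: miss, frames {2}
pos 2: 7: miss, frames {2,7}
pos 3: 2: hit
pos 4: 4: miss, frames {2,7,4}
pos 5: 7: hit
pos 6: 2: hit
pos 7: 4: hit
pos 8: 7: hit
pos 9: 8: miss, frames {2,7,4,8}
pos 10: 5: miss, evict 2, frames {7,4,8,5}
pos 11: 7: hit
pos 12: 9: miss, evict 7, frames {4,8,5,9}
pos 13: 2: miss, evict 4, frames {8,5,9,2}
At position 13, page 4 is evicted.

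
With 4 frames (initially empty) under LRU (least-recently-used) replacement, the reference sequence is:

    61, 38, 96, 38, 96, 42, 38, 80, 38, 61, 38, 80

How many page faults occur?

6

61 -> fault, frames {61}
38 -> fault, frames {61,38}
96 -> fault, frames {61,38,96}
38 -> hit
96 -> hit
42 -> fault, frames {61,38,96,42}
38 -> hit
80 -> fault, evict 61, frames {96,42,38,80}
38 -> hit
61 -> fault, evict 96, frames {42,80,38,61}
38 -> hit
80 -> hit
Page faults: 6.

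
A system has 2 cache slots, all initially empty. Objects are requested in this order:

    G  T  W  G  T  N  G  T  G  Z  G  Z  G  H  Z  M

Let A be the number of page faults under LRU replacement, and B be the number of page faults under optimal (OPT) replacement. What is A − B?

3

Under LRU: F F F F F F F F . F . . . F F F → 12 faults.
Under OPT: F F F . F F . F . F . . . F . F → 9 faults.
A − B = 12 − 9 = 3.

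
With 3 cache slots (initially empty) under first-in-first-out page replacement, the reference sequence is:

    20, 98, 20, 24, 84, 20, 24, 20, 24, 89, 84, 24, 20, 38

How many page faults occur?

20 -> fault, frames (20)
98 -> fault, frames (20 98)
20 -> hit
24 -> fault, frames (20 98 24)
84 -> fault, evict 20, frames (98 24 84)
20 -> fault, evict 98, frames (24 84 20)
24 -> hit
20 -> hit
24 -> hit
89 -> fault, evict 24, frames (84 20 89)
84 -> hit
24 -> fault, evict 84, frames (20 89 24)
20 -> hit
38 -> fault, evict 20, frames (89 24 38)
Page faults: 8.

8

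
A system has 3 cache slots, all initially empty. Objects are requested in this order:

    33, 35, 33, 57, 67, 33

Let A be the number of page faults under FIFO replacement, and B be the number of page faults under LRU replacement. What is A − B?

1

Under FIFO: F F . F F F → 5 faults.
Under LRU: F F . F F . → 4 faults.
A − B = 5 − 4 = 1.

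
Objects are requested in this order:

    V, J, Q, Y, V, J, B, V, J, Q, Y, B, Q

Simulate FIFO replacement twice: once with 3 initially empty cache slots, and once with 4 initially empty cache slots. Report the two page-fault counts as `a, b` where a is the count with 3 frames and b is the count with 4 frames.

9, 10

3 frames: F F F F F F F . . F F . . → 9 faults.
4 frames: F F F F . . F F F F F F . → 10 faults.
10 > 9: adding a frame increased faults — Belady's anomaly.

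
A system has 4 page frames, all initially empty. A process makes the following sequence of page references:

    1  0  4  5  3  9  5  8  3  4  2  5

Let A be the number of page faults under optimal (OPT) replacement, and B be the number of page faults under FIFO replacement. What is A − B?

-2

Under OPT: F F F F F F . F . . F . → 8 faults.
Under FIFO: F F F F F F . F . F F F → 10 faults.
A − B = 8 − 10 = -2.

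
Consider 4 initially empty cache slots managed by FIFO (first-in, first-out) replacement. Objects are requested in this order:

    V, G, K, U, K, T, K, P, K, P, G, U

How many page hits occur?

5

V: fault, frames [V]
G: fault, frames [V, G]
K: fault, frames [V, G, K]
U: fault, frames [V, G, K, U]
K: hit
T: fault, evict V, frames [G, K, U, T]
K: hit
P: fault, evict G, frames [K, U, T, P]
K: hit
P: hit
G: fault, evict K, frames [U, T, P, G]
U: hit
Hits: 5.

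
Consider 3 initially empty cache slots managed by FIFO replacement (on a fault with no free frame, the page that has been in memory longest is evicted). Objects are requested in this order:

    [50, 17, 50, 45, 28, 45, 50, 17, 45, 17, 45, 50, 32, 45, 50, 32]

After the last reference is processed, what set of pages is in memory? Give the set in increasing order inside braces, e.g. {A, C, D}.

50 -> miss, frames {50}
17 -> miss, frames {50,17}
50 -> hit
45 -> miss, frames {50,17,45}
28 -> miss, evict 50, frames {17,45,28}
45 -> hit
50 -> miss, evict 17, frames {45,28,50}
17 -> miss, evict 45, frames {28,50,17}
45 -> miss, evict 28, frames {50,17,45}
17 -> hit
45 -> hit
50 -> hit
32 -> miss, evict 50, frames {17,45,32}
45 -> hit
50 -> miss, evict 17, frames {45,32,50}
32 -> hit

{32, 45, 50}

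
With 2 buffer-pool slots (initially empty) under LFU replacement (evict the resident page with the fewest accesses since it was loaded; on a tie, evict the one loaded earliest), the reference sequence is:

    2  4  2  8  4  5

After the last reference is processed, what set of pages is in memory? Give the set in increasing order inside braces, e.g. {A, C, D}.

{2, 5}

2: miss, frames (2)
4: miss, frames (2 4)
2: hit
8: miss, evict 4, frames (2 8)
4: miss, evict 8, frames (2 4)
5: miss, evict 4, frames (2 5)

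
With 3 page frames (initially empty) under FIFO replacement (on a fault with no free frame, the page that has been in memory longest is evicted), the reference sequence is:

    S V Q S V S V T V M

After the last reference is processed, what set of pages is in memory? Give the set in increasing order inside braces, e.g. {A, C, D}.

{M, Q, T}

S → fault, frames (S)
V → fault, frames (S V)
Q → fault, frames (S V Q)
S → hit
V → hit
S → hit
V → hit
T → fault, evict S, frames (V Q T)
V → hit
M → fault, evict V, frames (Q T M)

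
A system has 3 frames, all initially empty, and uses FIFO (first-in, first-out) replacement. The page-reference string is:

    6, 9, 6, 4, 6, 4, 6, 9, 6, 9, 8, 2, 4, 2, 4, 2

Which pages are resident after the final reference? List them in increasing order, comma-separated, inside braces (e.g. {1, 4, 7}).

6 → fault, frames [6]
9 → fault, frames [6, 9]
6 → hit
4 → fault, frames [6, 9, 4]
6 → hit
4 → hit
6 → hit
9 → hit
6 → hit
9 → hit
8 → fault, evict 6, frames [9, 4, 8]
2 → fault, evict 9, frames [4, 8, 2]
4 → hit
2 → hit
4 → hit
2 → hit

{2, 4, 8}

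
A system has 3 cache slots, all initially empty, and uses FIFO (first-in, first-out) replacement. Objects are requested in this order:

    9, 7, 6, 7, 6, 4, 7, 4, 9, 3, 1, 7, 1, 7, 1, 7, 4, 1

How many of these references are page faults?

9 -> miss, frames [9]
7 -> miss, frames [9, 7]
6 -> miss, frames [9, 7, 6]
7 -> hit
6 -> hit
4 -> miss, evict 9, frames [7, 6, 4]
7 -> hit
4 -> hit
9 -> miss, evict 7, frames [6, 4, 9]
3 -> miss, evict 6, frames [4, 9, 3]
1 -> miss, evict 4, frames [9, 3, 1]
7 -> miss, evict 9, frames [3, 1, 7]
1 -> hit
7 -> hit
1 -> hit
7 -> hit
4 -> miss, evict 3, frames [1, 7, 4]
1 -> hit
Page faults: 9.

9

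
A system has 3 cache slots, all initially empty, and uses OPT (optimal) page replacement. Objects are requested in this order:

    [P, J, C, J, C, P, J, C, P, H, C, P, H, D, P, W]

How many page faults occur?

P → fault, frames {P}
J → fault, frames {P,J}
C → fault, frames {P,J,C}
J → hit
C → hit
P → hit
J → hit
C → hit
P → hit
H → fault, evict J, frames {P,C,H}
C → hit
P → hit
H → hit
D → fault, evict H, frames {P,C,D}
P → hit
W → fault, evict D, frames {P,C,W}
Page faults: 6.

6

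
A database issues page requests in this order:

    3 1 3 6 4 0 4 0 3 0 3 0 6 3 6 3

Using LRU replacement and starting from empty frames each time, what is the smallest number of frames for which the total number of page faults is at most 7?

3

f=1: 16 faults
f=2: 8 faults
f=3: 7 faults
f=4: 5 faults
f=5: 5 faults
Smallest f with faults ≤ 7 is 3.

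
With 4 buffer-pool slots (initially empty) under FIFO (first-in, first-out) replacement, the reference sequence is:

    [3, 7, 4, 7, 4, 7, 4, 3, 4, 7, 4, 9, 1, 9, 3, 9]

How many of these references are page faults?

6

3: fault, frames {3}
7: fault, frames {3,7}
4: fault, frames {3,7,4}
7: hit
4: hit
7: hit
4: hit
3: hit
4: hit
7: hit
4: hit
9: fault, frames {3,7,4,9}
1: fault, evict 3, frames {7,4,9,1}
9: hit
3: fault, evict 7, frames {4,9,1,3}
9: hit
Page faults: 6.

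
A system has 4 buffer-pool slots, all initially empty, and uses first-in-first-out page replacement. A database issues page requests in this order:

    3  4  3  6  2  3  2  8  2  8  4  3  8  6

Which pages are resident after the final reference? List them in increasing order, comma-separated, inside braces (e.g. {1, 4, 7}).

3 -> miss, frames (3)
4 -> miss, frames (3 4)
3 -> hit
6 -> miss, frames (3 4 6)
2 -> miss, frames (3 4 6 2)
3 -> hit
2 -> hit
8 -> miss, evict 3, frames (4 6 2 8)
2 -> hit
8 -> hit
4 -> hit
3 -> miss, evict 4, frames (6 2 8 3)
8 -> hit
6 -> hit

{2, 3, 6, 8}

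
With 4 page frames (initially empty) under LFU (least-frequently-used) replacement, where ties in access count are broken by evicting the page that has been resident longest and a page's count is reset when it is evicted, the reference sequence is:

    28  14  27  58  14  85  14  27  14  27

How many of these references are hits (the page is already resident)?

5

28 -> miss, frames (28)
14 -> miss, frames (28 14)
27 -> miss, frames (28 14 27)
58 -> miss, frames (28 14 27 58)
14 -> hit
85 -> miss, evict 28, frames (14 27 58 85)
14 -> hit
27 -> hit
14 -> hit
27 -> hit
Hits: 5.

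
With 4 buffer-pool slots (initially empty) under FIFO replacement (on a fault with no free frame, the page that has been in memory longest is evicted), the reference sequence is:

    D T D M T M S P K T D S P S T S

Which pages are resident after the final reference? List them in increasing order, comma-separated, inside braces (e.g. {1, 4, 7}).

D: fault, frames (D)
T: fault, frames (D T)
D: hit
M: fault, frames (D T M)
T: hit
M: hit
S: fault, frames (D T M S)
P: fault, evict D, frames (T M S P)
K: fault, evict T, frames (M S P K)
T: fault, evict M, frames (S P K T)
D: fault, evict S, frames (P K T D)
S: fault, evict P, frames (K T D S)
P: fault, evict K, frames (T D S P)
S: hit
T: hit
S: hit

{D, P, S, T}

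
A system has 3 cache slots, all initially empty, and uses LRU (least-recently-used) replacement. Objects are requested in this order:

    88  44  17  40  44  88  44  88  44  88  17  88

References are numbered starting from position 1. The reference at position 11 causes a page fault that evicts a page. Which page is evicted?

40

pos 1: 88 → miss, frames [88]
pos 2: 44 → miss, frames [88, 44]
pos 3: 17 → miss, frames [88, 44, 17]
pos 4: 40 → miss, evict 88, frames [44, 17, 40]
pos 5: 44 → hit
pos 6: 88 → miss, evict 17, frames [40, 44, 88]
pos 7: 44 → hit
pos 8: 88 → hit
pos 9: 44 → hit
pos 10: 88 → hit
pos 11: 17 → miss, evict 40, frames [44, 88, 17]
At position 11, page 40 is evicted.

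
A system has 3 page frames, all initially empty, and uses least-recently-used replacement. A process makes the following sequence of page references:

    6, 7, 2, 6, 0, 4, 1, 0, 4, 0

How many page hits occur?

4

6 → fault, frames {6}
7 → fault, frames {6,7}
2 → fault, frames {6,7,2}
6 → hit
0 → fault, evict 7, frames {2,6,0}
4 → fault, evict 2, frames {6,0,4}
1 → fault, evict 6, frames {0,4,1}
0 → hit
4 → hit
0 → hit
Hits: 4.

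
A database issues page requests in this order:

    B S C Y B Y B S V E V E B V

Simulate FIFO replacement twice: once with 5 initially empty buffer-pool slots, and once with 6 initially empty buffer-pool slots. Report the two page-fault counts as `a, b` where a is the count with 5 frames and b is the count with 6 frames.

7, 6

5 frames: F F F F . . . . F F . . F . → 7 faults.
6 frames: F F F F . . . . F F . . . . → 6 faults.
6 < 7: adding a frame reduced faults, as is typical.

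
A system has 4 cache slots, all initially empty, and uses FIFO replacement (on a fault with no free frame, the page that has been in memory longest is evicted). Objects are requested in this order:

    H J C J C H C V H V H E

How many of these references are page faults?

H -> fault, frames {H}
J -> fault, frames {H,J}
C -> fault, frames {H,J,C}
J -> hit
C -> hit
H -> hit
C -> hit
V -> fault, frames {H,J,C,V}
H -> hit
V -> hit
H -> hit
E -> fault, evict H, frames {J,C,V,E}
Page faults: 5.

5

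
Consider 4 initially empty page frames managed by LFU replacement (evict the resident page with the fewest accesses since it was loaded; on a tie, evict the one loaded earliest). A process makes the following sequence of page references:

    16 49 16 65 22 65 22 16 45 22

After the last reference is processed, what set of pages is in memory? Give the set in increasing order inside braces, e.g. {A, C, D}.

{16, 22, 45, 65}

16 → fault, frames [16]
49 → fault, frames [16, 49]
16 → hit
65 → fault, frames [16, 49, 65]
22 → fault, frames [16, 49, 65, 22]
65 → hit
22 → hit
16 → hit
45 → fault, evict 49, frames [16, 65, 22, 45]
22 → hit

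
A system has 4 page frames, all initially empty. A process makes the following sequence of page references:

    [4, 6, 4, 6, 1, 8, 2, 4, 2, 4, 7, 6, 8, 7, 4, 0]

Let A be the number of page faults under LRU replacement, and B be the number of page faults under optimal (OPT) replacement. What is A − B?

3

Under LRU: F F . . F F F F . . F F F . . F → 10 faults.
Under OPT: F F . . F F F . . . F . . . . F → 7 faults.
A − B = 10 − 7 = 3.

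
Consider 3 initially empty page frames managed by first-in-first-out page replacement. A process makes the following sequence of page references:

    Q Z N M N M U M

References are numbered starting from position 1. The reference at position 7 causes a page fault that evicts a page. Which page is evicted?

pos 1: Q -> fault, frames [Q]
pos 2: Z -> fault, frames [Q, Z]
pos 3: N -> fault, frames [Q, Z, N]
pos 4: M -> fault, evict Q, frames [Z, N, M]
pos 5: N -> hit
pos 6: M -> hit
pos 7: U -> fault, evict Z, frames [N, M, U]
At position 7, page Z is evicted.

Z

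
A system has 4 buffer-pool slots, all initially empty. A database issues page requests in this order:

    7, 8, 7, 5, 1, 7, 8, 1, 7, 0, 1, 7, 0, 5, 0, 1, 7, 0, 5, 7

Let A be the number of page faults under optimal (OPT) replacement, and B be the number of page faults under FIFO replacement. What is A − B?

Under OPT: F F . F F . . . . F . . . . . . . . . . → 5 faults.
Under FIFO: F F . F F . . . . F . F . . . . . . . . → 6 faults.
A − B = 5 − 6 = -1.

-1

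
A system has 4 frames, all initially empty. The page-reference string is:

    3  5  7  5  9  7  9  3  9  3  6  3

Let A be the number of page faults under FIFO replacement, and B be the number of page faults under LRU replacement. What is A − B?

1

Under FIFO: F F F . F . . . . . F F → 6 faults.
Under LRU: F F F . F . . . . . F . → 5 faults.
A − B = 6 − 5 = 1.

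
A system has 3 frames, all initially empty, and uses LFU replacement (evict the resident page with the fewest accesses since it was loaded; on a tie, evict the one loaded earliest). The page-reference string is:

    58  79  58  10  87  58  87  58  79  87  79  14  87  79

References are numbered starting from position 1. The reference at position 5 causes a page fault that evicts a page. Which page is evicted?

pos 1: 58 → fault, frames {58}
pos 2: 79 → fault, frames {58,79}
pos 3: 58 → hit
pos 4: 10 → fault, frames {58,79,10}
pos 5: 87 → fault, evict 79, frames {58,10,87}
At position 5, page 79 is evicted.

79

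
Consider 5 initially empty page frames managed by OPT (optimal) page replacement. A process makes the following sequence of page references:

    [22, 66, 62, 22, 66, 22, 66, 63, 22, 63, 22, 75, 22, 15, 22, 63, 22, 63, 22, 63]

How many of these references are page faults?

22 -> miss, frames [22]
66 -> miss, frames [22, 66]
62 -> miss, frames [22, 66, 62]
22 -> hit
66 -> hit
22 -> hit
66 -> hit
63 -> miss, frames [22, 66, 62, 63]
22 -> hit
63 -> hit
22 -> hit
75 -> miss, frames [22, 66, 62, 63, 75]
22 -> hit
15 -> miss, evict 75, frames [22, 66, 62, 63, 15]
22 -> hit
63 -> hit
22 -> hit
63 -> hit
22 -> hit
63 -> hit
Page faults: 6.

6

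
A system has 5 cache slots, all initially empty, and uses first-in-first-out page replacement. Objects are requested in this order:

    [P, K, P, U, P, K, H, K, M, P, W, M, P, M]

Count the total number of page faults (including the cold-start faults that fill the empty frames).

7

P: miss, frames {P}
K: miss, frames {P,K}
P: hit
U: miss, frames {P,K,U}
P: hit
K: hit
H: miss, frames {P,K,U,H}
K: hit
M: miss, frames {P,K,U,H,M}
P: hit
W: miss, evict P, frames {K,U,H,M,W}
M: hit
P: miss, evict K, frames {U,H,M,W,P}
M: hit
Page faults: 7.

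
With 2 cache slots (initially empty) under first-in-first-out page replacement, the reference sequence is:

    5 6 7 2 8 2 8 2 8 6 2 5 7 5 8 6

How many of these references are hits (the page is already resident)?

5: fault, frames [5]
6: fault, frames [5, 6]
7: fault, evict 5, frames [6, 7]
2: fault, evict 6, frames [7, 2]
8: fault, evict 7, frames [2, 8]
2: hit
8: hit
2: hit
8: hit
6: fault, evict 2, frames [8, 6]
2: fault, evict 8, frames [6, 2]
5: fault, evict 6, frames [2, 5]
7: fault, evict 2, frames [5, 7]
5: hit
8: fault, evict 5, frames [7, 8]
6: fault, evict 7, frames [8, 6]
Hits: 5.

5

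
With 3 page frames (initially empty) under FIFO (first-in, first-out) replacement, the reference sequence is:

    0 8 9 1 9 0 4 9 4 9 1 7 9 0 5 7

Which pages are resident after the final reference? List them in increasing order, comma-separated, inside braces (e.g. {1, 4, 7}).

0 → fault, frames {0}
8 → fault, frames {0,8}
9 → fault, frames {0,8,9}
1 → fault, evict 0, frames {8,9,1}
9 → hit
0 → fault, evict 8, frames {9,1,0}
4 → fault, evict 9, frames {1,0,4}
9 → fault, evict 1, frames {0,4,9}
4 → hit
9 → hit
1 → fault, evict 0, frames {4,9,1}
7 → fault, evict 4, frames {9,1,7}
9 → hit
0 → fault, evict 9, frames {1,7,0}
5 → fault, evict 1, frames {7,0,5}
7 → hit

{0, 5, 7}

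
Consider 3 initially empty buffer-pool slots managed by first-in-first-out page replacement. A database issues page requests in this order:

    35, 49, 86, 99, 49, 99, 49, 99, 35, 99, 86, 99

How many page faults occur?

5

35 → miss, frames (35)
49 → miss, frames (35 49)
86 → miss, frames (35 49 86)
99 → miss, evict 35, frames (49 86 99)
49 → hit
99 → hit
49 → hit
99 → hit
35 → miss, evict 49, frames (86 99 35)
99 → hit
86 → hit
99 → hit
Page faults: 5.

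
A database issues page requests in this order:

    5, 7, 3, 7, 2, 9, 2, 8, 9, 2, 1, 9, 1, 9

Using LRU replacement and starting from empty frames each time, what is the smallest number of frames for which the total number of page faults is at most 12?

f=1: 14 faults
f=2: 10 faults
f=3: 7 faults
f=4: 7 faults
f=5: 7 faults
f=6: 7 faults
f=7: 7 faults
Smallest f with faults ≤ 12 is 2.

2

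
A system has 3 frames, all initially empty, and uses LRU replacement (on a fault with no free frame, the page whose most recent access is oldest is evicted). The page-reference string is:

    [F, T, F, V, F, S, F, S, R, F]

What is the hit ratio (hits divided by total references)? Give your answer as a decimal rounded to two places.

F -> fault, frames {F}
T -> fault, frames {F,T}
F -> hit
V -> fault, frames {T,F,V}
F -> hit
S -> fault, evict T, frames {V,F,S}
F -> hit
S -> hit
R -> fault, evict V, frames {F,S,R}
F -> hit
Hits: 5 of 10 references → 5/10 = 0.5000.

0.50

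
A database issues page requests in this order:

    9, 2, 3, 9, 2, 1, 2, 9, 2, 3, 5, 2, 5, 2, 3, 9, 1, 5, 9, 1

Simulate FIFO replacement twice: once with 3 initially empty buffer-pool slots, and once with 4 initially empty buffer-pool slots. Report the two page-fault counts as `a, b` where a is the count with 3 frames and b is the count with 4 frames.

10, 6

3 frames: F F F . . F . F F F F . . . . F F . . . → 10 faults.
4 frames: F F F . . F . . . . F . . . . F . . . . → 6 faults.
6 < 10: adding a frame reduced faults, as is typical.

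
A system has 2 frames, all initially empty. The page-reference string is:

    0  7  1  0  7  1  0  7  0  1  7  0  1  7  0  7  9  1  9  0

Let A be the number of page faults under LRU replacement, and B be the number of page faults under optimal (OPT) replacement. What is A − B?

6

Under LRU: F F F F F F F F . F F F F F F . F F . F → 17 faults.
Under OPT: F F F . F . F . . F . F . F . . F F . F → 11 faults.
A − B = 17 − 11 = 6.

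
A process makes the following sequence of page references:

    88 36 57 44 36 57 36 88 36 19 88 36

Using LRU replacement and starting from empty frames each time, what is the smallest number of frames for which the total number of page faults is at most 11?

2

f=1: 12 faults
f=2: 10 faults
f=3: 6 faults
f=4: 5 faults
f=5: 5 faults
Smallest f with faults ≤ 11 is 2.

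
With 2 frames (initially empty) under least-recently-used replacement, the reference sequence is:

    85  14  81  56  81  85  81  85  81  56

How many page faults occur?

85 → fault, frames [85]
14 → fault, frames [85, 14]
81 → fault, evict 85, frames [14, 81]
56 → fault, evict 14, frames [81, 56]
81 → hit
85 → fault, evict 56, frames [81, 85]
81 → hit
85 → hit
81 → hit
56 → fault, evict 85, frames [81, 56]
Page faults: 6.

6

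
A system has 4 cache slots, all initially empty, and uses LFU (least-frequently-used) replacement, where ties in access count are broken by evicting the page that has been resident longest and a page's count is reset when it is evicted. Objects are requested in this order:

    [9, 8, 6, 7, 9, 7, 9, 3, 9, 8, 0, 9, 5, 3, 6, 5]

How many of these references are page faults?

11

9 -> fault, frames {9}
8 -> fault, frames {9,8}
6 -> fault, frames {9,8,6}
7 -> fault, frames {9,8,6,7}
9 -> hit
7 -> hit
9 -> hit
3 -> fault, evict 8, frames {9,6,7,3}
9 -> hit
8 -> fault, evict 6, frames {9,7,3,8}
0 -> fault, evict 3, frames {9,7,8,0}
9 -> hit
5 -> fault, evict 8, frames {9,7,0,5}
3 -> fault, evict 0, frames {9,7,5,3}
6 -> fault, evict 5, frames {9,7,3,6}
5 -> fault, evict 3, frames {9,7,6,5}
Page faults: 11.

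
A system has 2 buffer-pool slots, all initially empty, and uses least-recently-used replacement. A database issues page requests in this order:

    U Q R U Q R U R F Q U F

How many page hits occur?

U → miss, frames {U}
Q → miss, frames {U,Q}
R → miss, evict U, frames {Q,R}
U → miss, evict Q, frames {R,U}
Q → miss, evict R, frames {U,Q}
R → miss, evict U, frames {Q,R}
U → miss, evict Q, frames {R,U}
R → hit
F → miss, evict U, frames {R,F}
Q → miss, evict R, frames {F,Q}
U → miss, evict F, frames {Q,U}
F → miss, evict Q, frames {U,F}
Hits: 1.

1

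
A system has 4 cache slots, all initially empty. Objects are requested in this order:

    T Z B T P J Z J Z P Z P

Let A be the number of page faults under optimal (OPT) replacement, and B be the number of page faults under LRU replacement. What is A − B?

Under OPT: F F F . F F . . . . . . → 5 faults.
Under LRU: F F F . F F F . . . . . → 6 faults.
A − B = 5 − 6 = -1.

-1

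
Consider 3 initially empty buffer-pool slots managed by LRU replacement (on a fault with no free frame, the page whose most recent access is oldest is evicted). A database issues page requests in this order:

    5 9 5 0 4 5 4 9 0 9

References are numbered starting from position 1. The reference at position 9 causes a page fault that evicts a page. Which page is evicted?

pos 1: 5 -> fault, frames {5}
pos 2: 9 -> fault, frames {5,9}
pos 3: 5 -> hit
pos 4: 0 -> fault, frames {9,5,0}
pos 5: 4 -> fault, evict 9, frames {5,0,4}
pos 6: 5 -> hit
pos 7: 4 -> hit
pos 8: 9 -> fault, evict 0, frames {5,4,9}
pos 9: 0 -> fault, evict 5, frames {4,9,0}
At position 9, page 5 is evicted.

5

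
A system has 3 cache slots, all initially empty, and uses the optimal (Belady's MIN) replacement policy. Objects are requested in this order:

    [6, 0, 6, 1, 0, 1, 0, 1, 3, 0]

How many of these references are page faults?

6 -> miss, frames [6]
0 -> miss, frames [6, 0]
6 -> hit
1 -> miss, frames [6, 0, 1]
0 -> hit
1 -> hit
0 -> hit
1 -> hit
3 -> miss, evict 1, frames [6, 0, 3]
0 -> hit
Page faults: 4.

4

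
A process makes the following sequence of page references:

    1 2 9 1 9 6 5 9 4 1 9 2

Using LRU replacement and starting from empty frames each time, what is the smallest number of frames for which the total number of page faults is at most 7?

5

f=1: 12 faults
f=2: 11 faults
f=3: 8 faults
f=4: 8 faults
f=5: 7 faults
f=6: 6 faults
Smallest f with faults ≤ 7 is 5.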